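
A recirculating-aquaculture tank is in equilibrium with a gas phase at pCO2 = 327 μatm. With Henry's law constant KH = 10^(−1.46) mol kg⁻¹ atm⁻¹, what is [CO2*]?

KH = 10^(−1.46) = 3.467×10^-2 mol kg⁻¹ atm⁻¹
[CO2*] = KH · pCO2 = 3.467×10^-2 × 327×10^-6 atm = 1.13×10^-5 mol/kg

[CO2*] = 11.3 μmol/kg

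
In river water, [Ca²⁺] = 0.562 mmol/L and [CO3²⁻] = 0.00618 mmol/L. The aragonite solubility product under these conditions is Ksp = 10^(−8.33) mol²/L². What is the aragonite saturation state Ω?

Ksp = 10^(−8.33) = 4.677×10^-9
Ω = [Ca²⁺][CO3²⁻]/Ksp = (0.562×10^-3)(0.00618×10^-3) / 4.677×10^-9 = 0.743

Ω = 0.743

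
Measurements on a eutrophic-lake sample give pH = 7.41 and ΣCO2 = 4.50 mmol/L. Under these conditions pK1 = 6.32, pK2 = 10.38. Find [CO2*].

[CO2*] = 0.338 mmol/L

α₀ = 1 / (1 + K1/[H⁺] + K1K2/[H⁺]²) = 1 / (1 + 10^+1.09 + 10^-1.88)
   = 1 / (1 + 12.303 + 0.013183) = 1/13.316 = 0.07510
[CO2*] = α₀ × DIC = 0.07510 × 4.50 = 0.338 mmol/L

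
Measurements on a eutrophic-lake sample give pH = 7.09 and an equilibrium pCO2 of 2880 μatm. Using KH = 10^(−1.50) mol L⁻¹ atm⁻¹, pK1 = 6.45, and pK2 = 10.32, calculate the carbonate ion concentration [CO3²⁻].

[CO3²⁻] = 0.234 μmol/L

[CO2*] = KH · pCO2 = 10^(−1.50) × 2880×10^-6 = 9.107×10^-5 mol/L
α₀ = 1/(1 + K1/[H⁺] + K1K2/[H⁺]²) = 1/(1 + 10^+0.64 + 10^-2.59) = 0.1863
DIC = [CO2*]/α₀ = 9.107×10^-5 / 0.1863 = 0.4889 mmol/L
[CO3²⁻] = α₂·DIC; α₂ = 0.0004789, so [CO3²⁻] = 0.0004789 × 0.4889 = 0.000234 mmol/L = 0.234 μmol/L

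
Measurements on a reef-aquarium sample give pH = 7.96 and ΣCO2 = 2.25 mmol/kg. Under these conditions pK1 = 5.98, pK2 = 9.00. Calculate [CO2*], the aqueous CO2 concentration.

[CO2*] = 0.0214 mmol/kg

α₀ = 1 / (1 + K1/[H⁺] + K1K2/[H⁺]²) = 1 / (1 + 10^+1.98 + 10^+0.94)
   = 1 / (1 + 95.499 + 8.7096) = 1/105.21 = 0.009505
[CO2*] = α₀ × DIC = 0.009505 × 2.25 = 0.0214 mmol/kg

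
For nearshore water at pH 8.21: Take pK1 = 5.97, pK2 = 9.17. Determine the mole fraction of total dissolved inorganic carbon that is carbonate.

α₂ = 1 / (1 + [H⁺]/K2 + [H⁺]²/(K1K2)) = 1 / (1 + 10^+0.96 + 10^-1.28)
   = 1 / (1 + 9.1201 + 0.052481) = 1/10.173 = 0.09830

α₂ = 0.0983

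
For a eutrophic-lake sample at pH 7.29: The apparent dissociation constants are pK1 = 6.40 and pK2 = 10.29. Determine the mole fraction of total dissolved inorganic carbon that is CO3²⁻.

α₂ = 0.000885

α₂ = 1 / (1 + [H⁺]/K2 + [H⁺]²/(K1K2)) = 1 / (1 + 10^+3.00 + 10^+2.11)
   = 1 / (1 + 1000.0 + 128.82) = 1/1129.8 = 0.0008851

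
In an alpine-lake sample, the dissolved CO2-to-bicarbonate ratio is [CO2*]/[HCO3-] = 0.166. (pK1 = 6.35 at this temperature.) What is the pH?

pH = 7.13

From K1 = [H⁺][HCO3-]/[CO2*]:  pH = pK1 − log₁₀([CO2*]/[HCO3-])
log₁₀(0.166) = -0.780
pH = 6.35 − (-0.780) = 7.13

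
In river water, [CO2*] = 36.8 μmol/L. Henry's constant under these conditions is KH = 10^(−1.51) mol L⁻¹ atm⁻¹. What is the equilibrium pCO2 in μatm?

KH = 10^(−1.51) = 3.090×10^-2 mol L⁻¹ atm⁻¹
pCO2 = [CO2*]/KH = 36.8×10^-6 / 3.090×10^-2 = 1.19×10^-3 atm = 1190 μatm

pCO2 = 1190 μatm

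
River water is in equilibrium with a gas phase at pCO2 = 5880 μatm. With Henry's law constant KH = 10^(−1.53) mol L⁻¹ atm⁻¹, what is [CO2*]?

[CO2*] = 174 μmol/L

KH = 10^(−1.53) = 2.951×10^-2 mol L⁻¹ atm⁻¹
[CO2*] = KH · pCO2 = 2.951×10^-2 × 5880×10^-6 atm = 1.74×10^-4 mol/L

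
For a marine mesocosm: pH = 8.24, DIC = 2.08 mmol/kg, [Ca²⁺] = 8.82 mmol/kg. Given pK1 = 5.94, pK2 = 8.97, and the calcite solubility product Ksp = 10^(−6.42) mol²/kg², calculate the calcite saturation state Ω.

Ω = 7.54

α₂ = 1 / (1 + [H⁺]/K2 + [H⁺]²/(K1K2)) = 1 / (1 + 10^+0.73 + 10^-1.57)
   = 1 / (1 + 5.3703 + 0.026915) = 1/6.3972 = 0.1563
[CO3²⁻] = α₂ × DIC = 0.1563 × 2.08 = 0.3251 mmol/kg
Ksp = 10^(−6.42) = 3.802×10^-7
Ω = [Ca²⁺][CO3²⁻]/Ksp = (8.82×10^-3)(3.251×10^-4) / 3.802×10^-7 = 7.54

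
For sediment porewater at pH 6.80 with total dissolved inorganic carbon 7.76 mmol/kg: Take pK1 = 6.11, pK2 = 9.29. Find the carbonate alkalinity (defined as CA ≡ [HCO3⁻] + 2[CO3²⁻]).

CA = [HCO3⁻] + 2[CO3²⁻] = (α₁ + 2α₂)·DIC
At pH 6.80: [H⁺]/K1 = 10^-0.69 = 0.20417, K2/[H⁺] = 10^-2.49 = 0.0032359
α₁ = 1/(1 + 0.20417 + 0.0032359) = 1/1.2074 = 0.8282; α₂ = α₁·K2/[H⁺] = 0.002680
α₁ + 2α₂ = 0.8336
CA = 0.8336 × 7.76 = 6.47 mmol/kg

CA = 6.47 mmol/kg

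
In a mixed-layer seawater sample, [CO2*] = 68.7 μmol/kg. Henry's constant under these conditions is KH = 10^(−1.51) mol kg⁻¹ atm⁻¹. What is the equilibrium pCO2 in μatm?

KH = 10^(−1.51) = 3.090×10^-2 mol kg⁻¹ atm⁻¹
pCO2 = [CO2*]/KH = 68.7×10^-6 / 3.090×10^-2 = 2.22×10^-3 atm = 2220 μatm

pCO2 = 2220 μatm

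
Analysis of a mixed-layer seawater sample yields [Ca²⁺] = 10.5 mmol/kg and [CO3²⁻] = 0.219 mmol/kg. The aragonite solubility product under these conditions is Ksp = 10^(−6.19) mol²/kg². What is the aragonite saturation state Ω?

Ω = 3.56

Ksp = 10^(−6.19) = 6.457×10^-7
Ω = [Ca²⁺][CO3²⁻]/Ksp = (10.5×10^-3)(0.219×10^-3) / 6.457×10^-7 = 3.56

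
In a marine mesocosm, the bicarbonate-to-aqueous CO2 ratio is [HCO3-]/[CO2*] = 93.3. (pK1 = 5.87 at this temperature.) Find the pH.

pH = 7.84

From K1 = [H⁺][HCO3-]/[CO2*]:  pH = pK1 + log₁₀([HCO3-]/[CO2*])
log₁₀(93.3) = +1.970
pH = 5.87 + (+1.970) = 7.84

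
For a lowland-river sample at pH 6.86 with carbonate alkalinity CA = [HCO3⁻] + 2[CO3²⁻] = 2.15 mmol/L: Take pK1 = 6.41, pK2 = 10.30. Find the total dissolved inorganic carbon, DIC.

CA = [HCO3⁻] + 2[CO3²⁻] = (α₁ + 2α₂)·DIC
At pH 6.86: [H⁺]/K1 = 10^-0.45 = 0.35481, K2/[H⁺] = 10^-3.44 = 0.00036308
α₁ = 1/(1 + 0.35481 + 0.00036308) = 1/1.3552 = 0.7379; α₂ = α₁·K2/[H⁺] = 0.0002679
α₁ + 2α₂ = 0.7384
DIC = CA / (α₁ + 2α₂) = 2.15 / 0.7384 = 2.91 mmol/L

DIC = 2.91 mmol/L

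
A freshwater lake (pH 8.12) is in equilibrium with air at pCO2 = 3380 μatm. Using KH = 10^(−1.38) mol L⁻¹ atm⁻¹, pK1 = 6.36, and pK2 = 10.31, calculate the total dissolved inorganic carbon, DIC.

[CO2*] = KH · pCO2 = 10^(−1.38) × 3380×10^-6 = 1.409×10^-4 mol/L
α₀ = 1/(1 + K1/[H⁺] + K1K2/[H⁺]²) = 1/(1 + 10^+1.76 + 10^-0.43) = 0.01697
DIC = [CO2*]/α₀ = 1.409×10^-4 / 0.01697 = 8.30 mmol/L

DIC = 8.30 mmol/L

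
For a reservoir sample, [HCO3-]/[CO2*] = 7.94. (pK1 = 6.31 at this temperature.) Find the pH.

pH = 7.21

From K1 = [H⁺][HCO3-]/[CO2*]:  pH = pK1 + log₁₀([HCO3-]/[CO2*])
log₁₀(7.94) = +0.900
pH = 6.31 + (+0.900) = 7.21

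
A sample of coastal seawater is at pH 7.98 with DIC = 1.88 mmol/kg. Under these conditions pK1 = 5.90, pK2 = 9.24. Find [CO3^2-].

α₂ = 1 / (1 + [H⁺]/K2 + [H⁺]²/(K1K2)) = 1 / (1 + 10^+1.26 + 10^-0.82)
   = 1 / (1 + 18.197 + 0.15136) = 1/19.348 = 0.05168
[CO3²⁻] = α₂ × DIC = 0.05168 × 1.88 = 0.0972 mmol/kg

[CO3²⁻] = 0.0972 mmol/kg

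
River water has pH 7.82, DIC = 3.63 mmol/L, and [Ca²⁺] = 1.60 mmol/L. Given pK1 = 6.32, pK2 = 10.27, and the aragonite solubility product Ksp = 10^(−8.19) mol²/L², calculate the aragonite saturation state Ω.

α₂ = 1 / (1 + [H⁺]/K2 + [H⁺]²/(K1K2)) = 1 / (1 + 10^+2.45 + 10^+0.95)
   = 1 / (1 + 281.84 + 8.9125) = 1/291.75 = 0.003428
[CO3²⁻] = α₂ × DIC = 0.003428 × 3.63 = 0.01244 mmol/L = 12.44 μmol/L
Ksp = 10^(−8.19) = 6.457×10^-9
Ω = [Ca²⁺][CO3²⁻]/Ksp = (1.60×10^-3)(1.244×10^-5) / 6.457×10^-9 = 3.08

Ω = 3.08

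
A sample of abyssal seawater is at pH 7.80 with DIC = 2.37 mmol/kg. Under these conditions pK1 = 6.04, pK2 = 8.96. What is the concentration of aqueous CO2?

[CO2*] = 0.0379 mmol/kg

α₀ = 1 / (1 + K1/[H⁺] + K1K2/[H⁺]²) = 1 / (1 + 10^+1.76 + 10^+0.60)
   = 1 / (1 + 57.544 + 3.9811) = 1/62.525 = 0.01599
[CO2*] = α₀ × DIC = 0.01599 × 2.37 = 0.0379 mmol/kg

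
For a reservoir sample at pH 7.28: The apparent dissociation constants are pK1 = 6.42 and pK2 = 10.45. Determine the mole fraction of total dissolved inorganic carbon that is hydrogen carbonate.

α₁ = 1 / (1 + [H⁺]/K1 + K2/[H⁺]) = 1 / (1 + 10^-0.86 + 10^-3.17)
   = 1 / (1 + 0.13804 + 0.00067608) = 1/1.1387 = 0.8782

α₁ = 0.878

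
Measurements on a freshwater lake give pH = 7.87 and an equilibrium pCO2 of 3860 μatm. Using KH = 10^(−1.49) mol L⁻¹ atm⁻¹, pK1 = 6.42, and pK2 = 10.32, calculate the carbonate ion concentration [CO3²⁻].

[CO2*] = KH · pCO2 = 10^(−1.49) × 3860×10^-6 = 1.249×10^-4 mol/L
α₀ = 1/(1 + K1/[H⁺] + K1K2/[H⁺]²) = 1/(1 + 10^+1.45 + 10^-1.00) = 0.03415
DIC = [CO2*]/α₀ = 1.249×10^-4 / 0.03415 = 3.658 mmol/L
[CO3²⁻] = α₂·DIC; α₂ = 0.003415, so [CO3²⁻] = 0.003415 × 3.658 = 0.0125 mmol/L = 12.5 μmol/L

[CO3²⁻] = 12.5 μmol/L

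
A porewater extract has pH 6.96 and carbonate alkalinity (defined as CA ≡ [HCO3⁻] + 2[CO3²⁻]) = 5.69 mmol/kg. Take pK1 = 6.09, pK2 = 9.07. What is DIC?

DIC = 6.40 mmol/kg

CA = [HCO3⁻] + 2[CO3²⁻] = (α₁ + 2α₂)·DIC
At pH 6.96: [H⁺]/K1 = 10^-0.87 = 0.13490, K2/[H⁺] = 10^-2.11 = 0.0077625
α₁ = 1/(1 + 0.13490 + 0.0077625) = 1/1.1427 = 0.8752; α₂ = α₁·K2/[H⁺] = 0.006793
α₁ + 2α₂ = 0.8887
DIC = CA / (α₁ + 2α₂) = 5.69 / 0.8887 = 6.40 mmol/kg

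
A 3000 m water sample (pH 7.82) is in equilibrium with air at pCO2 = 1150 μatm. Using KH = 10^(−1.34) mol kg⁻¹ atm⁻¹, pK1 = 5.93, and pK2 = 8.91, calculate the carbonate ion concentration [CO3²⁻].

[CO3²⁻] = 0.332 mmol/kg

[CO2*] = KH · pCO2 = 10^(−1.34) × 1150×10^-6 = 5.257×10^-5 mol/kg
α₀ = 1/(1 + K1/[H⁺] + K1K2/[H⁺]²) = 1/(1 + 10^+1.89 + 10^+0.80) = 0.01177
DIC = [CO2*]/α₀ = 5.257×10^-5 / 0.01177 = 4.465 mmol/kg
[CO3²⁻] = α₂·DIC; α₂ = 0.07429, so [CO3²⁻] = 0.07429 × 4.465 = 0.332 mmol/kg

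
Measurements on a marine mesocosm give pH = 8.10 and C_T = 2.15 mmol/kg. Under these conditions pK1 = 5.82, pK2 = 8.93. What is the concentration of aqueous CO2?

[CO2*] = 9.78 μmol/kg

α₀ = 1 / (1 + K1/[H⁺] + K1K2/[H⁺]²) = 1 / (1 + 10^+2.28 + 10^+1.45)
   = 1 / (1 + 190.55 + 28.184) = 1/219.73 = 0.004551
[CO2*] = α₀ × DIC = 0.004551 × 2.15 = 0.00978 mmol/kg = 9.78 μmol/kg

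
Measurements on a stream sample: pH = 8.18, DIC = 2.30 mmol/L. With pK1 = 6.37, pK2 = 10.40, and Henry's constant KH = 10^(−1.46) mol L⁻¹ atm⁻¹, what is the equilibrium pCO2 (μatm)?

pCO2 = 1010 μatm

α₀ = 1 / (1 + K1/[H⁺] + K1K2/[H⁺]²) = 1 / (1 + 10^+1.81 + 10^-0.41)
   = 1 / (1 + 64.565 + 0.38905) = 1/65.954 = 0.01516
[CO2*] = α₀ × DIC = 0.01516 × 2.30 = 0.03487 mmol/L
pCO2 = [CO2*]/KH = 3.487×10^-5 / 3.467×10^-2 = 1010 μatm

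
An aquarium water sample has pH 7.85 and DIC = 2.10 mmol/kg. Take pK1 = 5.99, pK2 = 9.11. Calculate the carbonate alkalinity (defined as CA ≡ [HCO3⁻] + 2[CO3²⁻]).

CA = 2.18 mmol/kg

CA = [HCO3⁻] + 2[CO3²⁻] = (α₁ + 2α₂)·DIC
At pH 7.85: [H⁺]/K1 = 10^-1.86 = 0.013804, K2/[H⁺] = 10^-1.26 = 0.054954
α₁ = 1/(1 + 0.013804 + 0.054954) = 1/1.0688 = 0.9357; α₂ = α₁·K2/[H⁺] = 0.05142
α₁ + 2α₂ = 1.0385
CA = 1.0385 × 2.10 = 2.18 mmol/kg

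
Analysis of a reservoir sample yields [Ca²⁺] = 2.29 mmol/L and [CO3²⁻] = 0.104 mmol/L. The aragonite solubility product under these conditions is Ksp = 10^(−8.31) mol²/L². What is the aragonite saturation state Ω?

Ksp = 10^(−8.31) = 4.898×10^-9
Ω = [Ca²⁺][CO3²⁻]/Ksp = (2.29×10^-3)(0.104×10^-3) / 4.898×10^-9 = 48.6

Ω = 48.6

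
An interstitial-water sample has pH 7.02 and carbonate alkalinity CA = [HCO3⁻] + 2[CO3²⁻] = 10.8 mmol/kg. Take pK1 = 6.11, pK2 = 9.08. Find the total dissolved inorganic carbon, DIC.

DIC = 12.0 mmol/kg

CA = [HCO3⁻] + 2[CO3²⁻] = (α₁ + 2α₂)·DIC
At pH 7.02: [H⁺]/K1 = 10^-0.91 = 0.12303, K2/[H⁺] = 10^-2.06 = 0.0087096
α₁ = 1/(1 + 0.12303 + 0.0087096) = 1/1.1317 = 0.8836; α₂ = α₁·K2/[H⁺] = 0.007696
α₁ + 2α₂ = 0.8990
DIC = CA / (α₁ + 2α₂) = 10.8 / 0.8990 = 12.0 mmol/kg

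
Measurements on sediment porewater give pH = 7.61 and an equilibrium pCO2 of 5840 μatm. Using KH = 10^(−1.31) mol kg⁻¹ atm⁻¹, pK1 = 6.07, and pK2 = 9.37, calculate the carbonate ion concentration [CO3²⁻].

[CO3²⁻] = 0.172 mmol/kg

[CO2*] = KH · pCO2 = 10^(−1.31) × 5840×10^-6 = 2.860×10^-4 mol/kg
α₀ = 1/(1 + K1/[H⁺] + K1K2/[H⁺]²) = 1/(1 + 10^+1.54 + 10^-0.22) = 0.02757
DIC = [CO2*]/α₀ = 2.860×10^-4 / 0.02757 = 10.38 mmol/kg
[CO3²⁻] = α₂·DIC; α₂ = 0.01661, so [CO3²⁻] = 0.01661 × 10.38 = 0.172 mmol/kg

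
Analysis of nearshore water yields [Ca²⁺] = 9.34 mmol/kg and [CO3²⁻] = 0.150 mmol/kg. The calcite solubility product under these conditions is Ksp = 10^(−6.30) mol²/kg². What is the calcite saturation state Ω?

Ksp = 10^(−6.30) = 5.012×10^-7
Ω = [Ca²⁺][CO3²⁻]/Ksp = (9.34×10^-3)(0.150×10^-3) / 5.012×10^-7 = 2.80

Ω = 2.80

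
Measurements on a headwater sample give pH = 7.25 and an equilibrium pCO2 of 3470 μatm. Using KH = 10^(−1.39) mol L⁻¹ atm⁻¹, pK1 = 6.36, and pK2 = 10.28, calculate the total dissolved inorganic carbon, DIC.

[CO2*] = KH · pCO2 = 10^(−1.39) × 3470×10^-6 = 1.414×10^-4 mol/L
α₀ = 1/(1 + K1/[H⁺] + K1K2/[H⁺]²) = 1/(1 + 10^+0.89 + 10^-2.14) = 0.1140
DIC = [CO2*]/α₀ = 1.414×10^-4 / 0.1140 = 1.24 mmol/L

DIC = 1.24 mmol/L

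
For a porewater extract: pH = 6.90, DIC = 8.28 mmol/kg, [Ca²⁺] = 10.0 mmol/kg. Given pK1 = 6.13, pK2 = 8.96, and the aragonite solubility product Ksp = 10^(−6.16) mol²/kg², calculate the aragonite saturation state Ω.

α₂ = 1 / (1 + [H⁺]/K2 + [H⁺]²/(K1K2)) = 1 / (1 + 10^+2.06 + 10^+1.29)
   = 1 / (1 + 114.82 + 19.498) = 1/135.31 = 0.007390
[CO3²⁻] = α₂ × DIC = 0.007390 × 8.28 = 0.06119 mmol/kg
Ksp = 10^(−6.16) = 6.918×10^-7
Ω = [Ca²⁺][CO3²⁻]/Ksp = (10.0×10^-3)(6.119×10^-5) / 6.918×10^-7 = 0.884

Ω = 0.884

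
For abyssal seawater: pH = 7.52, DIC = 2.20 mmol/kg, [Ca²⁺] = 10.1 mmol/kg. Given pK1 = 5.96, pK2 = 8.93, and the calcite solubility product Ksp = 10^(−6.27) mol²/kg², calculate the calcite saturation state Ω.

α₂ = 1 / (1 + [H⁺]/K2 + [H⁺]²/(K1K2)) = 1 / (1 + 10^+1.41 + 10^-0.15)
   = 1 / (1 + 25.704 + 0.70795) = 1/27.412 = 0.03648
[CO3²⁻] = α₂ × DIC = 0.03648 × 2.20 = 0.08026 mmol/kg
Ksp = 10^(−6.27) = 5.370×10^-7
Ω = [Ca²⁺][CO3²⁻]/Ksp = (10.1×10^-3)(8.026×10^-5) / 5.370×10^-7 = 1.51

Ω = 1.51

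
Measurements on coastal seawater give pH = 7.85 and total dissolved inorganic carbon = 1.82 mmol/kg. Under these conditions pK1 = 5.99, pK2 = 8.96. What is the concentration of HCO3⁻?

[HCO3⁻] = 1.67 mmol/kg

α₁ = 1 / (1 + [H⁺]/K1 + K2/[H⁺]) = 1 / (1 + 10^-1.86 + 10^-1.11)
   = 1 / (1 + 0.013804 + 0.077625) = 1/1.0914 = 0.9162
[HCO3⁻] = α₁ × DIC = 0.9162 × 1.82 = 1.67 mmol/kg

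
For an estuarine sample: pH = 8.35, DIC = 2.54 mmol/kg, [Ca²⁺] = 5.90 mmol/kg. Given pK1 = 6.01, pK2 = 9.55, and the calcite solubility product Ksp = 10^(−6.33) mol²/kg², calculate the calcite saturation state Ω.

Ω = 1.89

α₂ = 1 / (1 + [H⁺]/K2 + [H⁺]²/(K1K2)) = 1 / (1 + 10^+1.20 + 10^-1.14)
   = 1 / (1 + 15.849 + 0.072444) = 1/16.921 = 0.05910
[CO3²⁻] = α₂ × DIC = 0.05910 × 2.54 = 0.1501 mmol/kg
Ksp = 10^(−6.33) = 4.677×10^-7
Ω = [Ca²⁺][CO3²⁻]/Ksp = (5.90×10^-3)(1.501×10^-4) / 4.677×10^-7 = 1.89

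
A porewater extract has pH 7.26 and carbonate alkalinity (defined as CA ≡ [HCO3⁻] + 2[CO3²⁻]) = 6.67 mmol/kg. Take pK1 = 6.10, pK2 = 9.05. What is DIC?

DIC = 7.01 mmol/kg

CA = [HCO3⁻] + 2[CO3²⁻] = (α₁ + 2α₂)·DIC
At pH 7.26: [H⁺]/K1 = 10^-1.16 = 0.069183, K2/[H⁺] = 10^-1.79 = 0.016218
α₁ = 1/(1 + 0.069183 + 0.016218) = 1/1.0854 = 0.9213; α₂ = α₁·K2/[H⁺] = 0.01494
α₁ + 2α₂ = 0.9512
DIC = CA / (α₁ + 2α₂) = 6.67 / 0.9512 = 7.01 mmol/kg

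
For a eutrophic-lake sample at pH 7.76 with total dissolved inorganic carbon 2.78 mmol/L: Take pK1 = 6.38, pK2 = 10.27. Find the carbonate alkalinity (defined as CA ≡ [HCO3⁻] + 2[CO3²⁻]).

CA = [HCO3⁻] + 2[CO3²⁻] = (α₁ + 2α₂)·DIC
At pH 7.76: [H⁺]/K1 = 10^-1.38 = 0.041687, K2/[H⁺] = 10^-2.51 = 0.0030903
α₁ = 1/(1 + 0.041687 + 0.0030903) = 1/1.0448 = 0.9571; α₂ = α₁·K2/[H⁺] = 0.002958
α₁ + 2α₂ = 0.9631
CA = 0.9631 × 2.78 = 2.68 mmol/L

CA = 2.68 mmol/L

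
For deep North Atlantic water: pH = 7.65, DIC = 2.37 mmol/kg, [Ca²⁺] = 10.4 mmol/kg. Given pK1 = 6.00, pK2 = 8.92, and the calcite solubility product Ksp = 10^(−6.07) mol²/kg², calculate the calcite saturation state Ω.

Ω = 1.45

α₂ = 1 / (1 + [H⁺]/K2 + [H⁺]²/(K1K2)) = 1 / (1 + 10^+1.27 + 10^-0.38)
   = 1 / (1 + 18.621 + 0.41687) = 1/20.038 = 0.04991
[CO3²⁻] = α₂ × DIC = 0.04991 × 2.37 = 0.1183 mmol/kg
Ksp = 10^(−6.07) = 8.511×10^-7
Ω = [Ca²⁺][CO3²⁻]/Ksp = (10.4×10^-3)(1.183×10^-4) / 8.511×10^-7 = 1.45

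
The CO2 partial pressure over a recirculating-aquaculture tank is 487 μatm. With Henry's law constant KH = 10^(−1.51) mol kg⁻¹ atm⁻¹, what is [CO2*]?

[CO2*] = 15.0 μmol/kg

KH = 10^(−1.51) = 3.090×10^-2 mol kg⁻¹ atm⁻¹
[CO2*] = KH · pCO2 = 3.090×10^-2 × 487×10^-6 atm = 1.50×10^-5 mol/kg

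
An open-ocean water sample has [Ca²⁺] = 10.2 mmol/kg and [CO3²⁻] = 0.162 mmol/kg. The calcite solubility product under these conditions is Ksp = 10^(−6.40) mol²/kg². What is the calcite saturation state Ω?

Ksp = 10^(−6.40) = 3.981×10^-7
Ω = [Ca²⁺][CO3²⁻]/Ksp = (10.2×10^-3)(0.162×10^-3) / 3.981×10^-7 = 4.15

Ω = 4.15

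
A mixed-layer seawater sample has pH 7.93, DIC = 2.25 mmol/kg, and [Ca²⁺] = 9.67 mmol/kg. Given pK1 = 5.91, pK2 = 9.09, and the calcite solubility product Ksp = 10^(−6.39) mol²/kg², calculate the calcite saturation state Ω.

Ω = 3.43

α₂ = 1 / (1 + [H⁺]/K2 + [H⁺]²/(K1K2)) = 1 / (1 + 10^+1.16 + 10^-0.86)
   = 1 / (1 + 14.454 + 0.13804) = 1/15.592 = 0.06413
[CO3²⁻] = α₂ × DIC = 0.06413 × 2.25 = 0.1443 mmol/kg
Ksp = 10^(−6.39) = 4.074×10^-7
Ω = [Ca²⁺][CO3²⁻]/Ksp = (9.67×10^-3)(1.443×10^-4) / 4.074×10^-7 = 3.43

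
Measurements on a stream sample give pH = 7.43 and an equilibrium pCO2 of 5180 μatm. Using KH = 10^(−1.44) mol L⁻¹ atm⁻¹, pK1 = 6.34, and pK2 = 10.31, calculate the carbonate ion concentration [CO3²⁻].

[CO3²⁻] = 3.05 μmol/L

[CO2*] = KH · pCO2 = 10^(−1.44) × 5180×10^-6 = 1.881×10^-4 mol/L
α₀ = 1/(1 + K1/[H⁺] + K1K2/[H⁺]²) = 1/(1 + 10^+1.09 + 10^-1.79) = 0.07508
DIC = [CO2*]/α₀ = 1.881×10^-4 / 0.07508 = 2.505 mmol/L
[CO3²⁻] = α₂·DIC; α₂ = 0.001218, so [CO3²⁻] = 0.001218 × 2.505 = 0.00305 mmol/L = 3.05 μmol/L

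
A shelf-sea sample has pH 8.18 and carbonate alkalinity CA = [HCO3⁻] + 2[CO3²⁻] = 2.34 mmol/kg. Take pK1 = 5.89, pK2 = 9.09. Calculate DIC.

DIC = 2.12 mmol/kg

CA = [HCO3⁻] + 2[CO3²⁻] = (α₁ + 2α₂)·DIC
At pH 8.18: [H⁺]/K1 = 10^-2.29 = 0.0051286, K2/[H⁺] = 10^-0.91 = 0.12303
α₁ = 1/(1 + 0.0051286 + 0.12303) = 1/1.1282 = 0.8864; α₂ = α₁·K2/[H⁺] = 0.1091
α₁ + 2α₂ = 1.1045
DIC = CA / (α₁ + 2α₂) = 2.34 / 1.1045 = 2.12 mmol/kg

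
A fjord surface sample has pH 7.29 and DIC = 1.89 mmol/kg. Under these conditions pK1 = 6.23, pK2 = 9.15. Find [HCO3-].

α₁ = 1 / (1 + [H⁺]/K1 + K2/[H⁺]) = 1 / (1 + 10^-1.06 + 10^-1.86)
   = 1 / (1 + 0.087096 + 0.013804) = 1/1.1009 = 0.9083
[HCO3⁻] = α₁ × DIC = 0.9083 × 1.89 = 1.72 mmol/kg

[HCO3⁻] = 1.72 mmol/kg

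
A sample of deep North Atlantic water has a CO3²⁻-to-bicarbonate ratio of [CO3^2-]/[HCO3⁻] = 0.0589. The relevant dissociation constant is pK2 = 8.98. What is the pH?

pH = 7.75

From K2 = [H⁺][CO3^2-]/[HCO3⁻]:  pH = pK2 + log₁₀([CO3^2-]/[HCO3⁻])
log₁₀(0.0589) = -1.230
pH = 8.98 + (-1.230) = 7.75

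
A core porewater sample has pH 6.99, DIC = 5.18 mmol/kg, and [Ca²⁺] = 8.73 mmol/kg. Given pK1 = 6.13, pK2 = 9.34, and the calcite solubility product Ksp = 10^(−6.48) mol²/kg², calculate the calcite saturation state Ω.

Ω = 0.534

α₂ = 1 / (1 + [H⁺]/K2 + [H⁺]²/(K1K2)) = 1 / (1 + 10^+2.35 + 10^+1.49)
   = 1 / (1 + 223.87 + 30.903) = 1/255.78 = 0.003910
[CO3²⁻] = α₂ × DIC = 0.003910 × 5.18 = 0.02025 mmol/kg
Ksp = 10^(−6.48) = 3.311×10^-7
Ω = [Ca²⁺][CO3²⁻]/Ksp = (8.73×10^-3)(2.025×10^-5) / 3.311×10^-7 = 0.534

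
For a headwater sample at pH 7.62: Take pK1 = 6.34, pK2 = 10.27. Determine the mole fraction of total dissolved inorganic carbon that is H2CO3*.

α₀ = 0.0498

α₀ = 1 / (1 + K1/[H⁺] + K1K2/[H⁺]²) = 1 / (1 + 10^+1.28 + 10^-1.37)
   = 1 / (1 + 19.055 + 0.042658) = 1/20.097 = 0.04976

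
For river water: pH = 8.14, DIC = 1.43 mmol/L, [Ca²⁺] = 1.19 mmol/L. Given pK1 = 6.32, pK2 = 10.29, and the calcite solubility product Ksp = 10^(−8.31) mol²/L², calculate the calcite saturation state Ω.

α₂ = 1 / (1 + [H⁺]/K2 + [H⁺]²/(K1K2)) = 1 / (1 + 10^+2.15 + 10^+0.33)
   = 1 / (1 + 141.25 + 2.1380) = 1/144.39 = 0.006926
[CO3²⁻] = α₂ × DIC = 0.006926 × 1.43 = 0.009904 mmol/L = 9.904 μmol/L
Ksp = 10^(−8.31) = 4.898×10^-9
Ω = [Ca²⁺][CO3²⁻]/Ksp = (1.19×10^-3)(9.904×10^-6) / 4.898×10^-9 = 2.41

Ω = 2.41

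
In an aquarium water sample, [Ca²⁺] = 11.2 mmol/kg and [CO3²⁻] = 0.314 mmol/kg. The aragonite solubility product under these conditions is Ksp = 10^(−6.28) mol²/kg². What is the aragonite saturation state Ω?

Ω = 6.70

Ksp = 10^(−6.28) = 5.248×10^-7
Ω = [Ca²⁺][CO3²⁻]/Ksp = (11.2×10^-3)(0.314×10^-3) / 5.248×10^-7 = 6.70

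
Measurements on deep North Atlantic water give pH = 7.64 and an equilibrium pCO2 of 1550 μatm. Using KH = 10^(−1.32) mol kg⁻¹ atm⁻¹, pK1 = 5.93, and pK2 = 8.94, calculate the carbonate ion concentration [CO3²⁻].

[CO2*] = KH · pCO2 = 10^(−1.32) × 1550×10^-6 = 7.419×10^-5 mol/kg
α₀ = 1/(1 + K1/[H⁺] + K1K2/[H⁺]²) = 1/(1 + 10^+1.71 + 10^+0.41) = 0.01823
DIC = [CO2*]/α₀ = 7.419×10^-5 / 0.01823 = 4.070 mmol/kg
[CO3²⁻] = α₂·DIC; α₂ = 0.04686, so [CO3²⁻] = 0.04686 × 4.070 = 0.191 mmol/kg

[CO3²⁻] = 0.191 mmol/kg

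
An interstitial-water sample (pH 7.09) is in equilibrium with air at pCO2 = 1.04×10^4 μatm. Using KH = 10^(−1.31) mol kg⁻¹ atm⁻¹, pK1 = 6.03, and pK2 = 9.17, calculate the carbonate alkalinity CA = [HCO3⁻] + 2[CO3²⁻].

CA = 5.95 mmol/kg

[CO2*] = KH · pCO2 = 10^(−1.31) × 1.04×10^4×10^-6 = 5.094×10^-4 mol/kg
α₀ = 1/(1 + K1/[H⁺] + K1K2/[H⁺]²) = 1/(1 + 10^+1.06 + 10^-1.02) = 0.07951
DIC = [CO2*]/α₀ = 5.094×10^-4 / 0.07951 = 6.406 mmol/kg
CA = (α₁ + 2α₂)·DIC = (0.9129 + 2×0.007593) × 6.406 = 5.95 mmol/kg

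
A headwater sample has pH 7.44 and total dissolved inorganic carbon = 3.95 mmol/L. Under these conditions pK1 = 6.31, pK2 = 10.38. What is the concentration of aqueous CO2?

[CO2*] = 0.272 mmol/L

α₀ = 1 / (1 + K1/[H⁺] + K1K2/[H⁺]²) = 1 / (1 + 10^+1.13 + 10^-1.81)
   = 1 / (1 + 13.490 + 0.015488) = 1/14.505 = 0.06894
[CO2*] = α₀ × DIC = 0.06894 × 3.95 = 0.272 mmol/L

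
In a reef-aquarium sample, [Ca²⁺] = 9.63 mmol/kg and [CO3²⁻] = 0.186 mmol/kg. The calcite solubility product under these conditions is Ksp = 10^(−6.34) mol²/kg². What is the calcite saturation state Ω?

Ksp = 10^(−6.34) = 4.571×10^-7
Ω = [Ca²⁺][CO3²⁻]/Ksp = (9.63×10^-3)(0.186×10^-3) / 4.571×10^-7 = 3.92

Ω = 3.92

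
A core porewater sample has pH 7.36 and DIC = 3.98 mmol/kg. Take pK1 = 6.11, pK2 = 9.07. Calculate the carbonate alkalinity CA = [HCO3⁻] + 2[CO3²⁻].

CA = 3.84 mmol/kg

CA = [HCO3⁻] + 2[CO3²⁻] = (α₁ + 2α₂)·DIC
At pH 7.36: [H⁺]/K1 = 10^-1.25 = 0.056234, K2/[H⁺] = 10^-1.71 = 0.019498
α₁ = 1/(1 + 0.056234 + 0.019498) = 1/1.0757 = 0.9296; α₂ = α₁·K2/[H⁺] = 0.01813
α₁ + 2α₂ = 0.9659
CA = 0.9659 × 3.98 = 3.84 mmol/kg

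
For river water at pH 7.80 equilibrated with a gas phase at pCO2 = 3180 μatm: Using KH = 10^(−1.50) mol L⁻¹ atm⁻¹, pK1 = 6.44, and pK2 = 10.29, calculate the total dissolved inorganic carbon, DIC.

[CO2*] = KH · pCO2 = 10^(−1.50) × 3180×10^-6 = 1.006×10^-4 mol/L
α₀ = 1/(1 + K1/[H⁺] + K1K2/[H⁺]²) = 1/(1 + 10^+1.36 + 10^-1.13) = 0.04170
DIC = [CO2*]/α₀ = 1.006×10^-4 / 0.04170 = 2.41 mmol/L

DIC = 2.41 mmol/L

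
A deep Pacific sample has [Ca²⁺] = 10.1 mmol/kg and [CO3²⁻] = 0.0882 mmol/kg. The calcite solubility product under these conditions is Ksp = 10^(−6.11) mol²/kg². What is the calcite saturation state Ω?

Ksp = 10^(−6.11) = 7.762×10^-7
Ω = [Ca²⁺][CO3²⁻]/Ksp = (10.1×10^-3)(0.0882×10^-3) / 7.762×10^-7 = 1.15

Ω = 1.15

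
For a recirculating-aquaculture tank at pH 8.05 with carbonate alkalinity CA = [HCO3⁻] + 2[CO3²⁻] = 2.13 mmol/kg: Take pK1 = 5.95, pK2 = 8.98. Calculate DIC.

CA = [HCO3⁻] + 2[CO3²⁻] = (α₁ + 2α₂)·DIC
At pH 8.05: [H⁺]/K1 = 10^-2.10 = 0.0079433, K2/[H⁺] = 10^-0.93 = 0.11749
α₁ = 1/(1 + 0.0079433 + 0.11749) = 1/1.1254 = 0.8885; α₂ = α₁·K2/[H⁺] = 0.1044
α₁ + 2α₂ = 1.0973
DIC = CA / (α₁ + 2α₂) = 2.13 / 1.0973 = 1.94 mmol/kg

DIC = 1.94 mmol/kg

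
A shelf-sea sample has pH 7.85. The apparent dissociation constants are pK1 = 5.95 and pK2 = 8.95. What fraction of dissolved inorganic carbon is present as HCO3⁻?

α₁ = 1 / (1 + [H⁺]/K1 + K2/[H⁺]) = 1 / (1 + 10^-1.90 + 10^-1.10)
   = 1 / (1 + 0.012589 + 0.079433) = 1/1.0920 = 0.9157

α₁ = 0.916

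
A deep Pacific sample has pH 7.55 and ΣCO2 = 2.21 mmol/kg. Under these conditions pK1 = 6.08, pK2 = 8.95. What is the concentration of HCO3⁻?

α₁ = 1 / (1 + [H⁺]/K1 + K2/[H⁺]) = 1 / (1 + 10^-1.47 + 10^-1.40)
   = 1 / (1 + 0.033884 + 0.039811) = 1/1.0737 = 0.9314
[HCO3⁻] = α₁ × DIC = 0.9314 × 2.21 = 2.06 mmol/kg

[HCO3⁻] = 2.06 mmol/kg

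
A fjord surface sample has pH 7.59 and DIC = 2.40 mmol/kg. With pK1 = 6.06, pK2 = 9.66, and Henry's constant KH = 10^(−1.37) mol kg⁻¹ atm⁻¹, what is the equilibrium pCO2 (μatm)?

pCO2 = 1600 μatm

α₀ = 1 / (1 + K1/[H⁺] + K1K2/[H⁺]²) = 1 / (1 + 10^+1.53 + 10^-0.54)
   = 1 / (1 + 33.884 + 0.28840) = 1/35.173 = 0.02843
[CO2*] = α₀ × DIC = 0.02843 × 2.40 = 0.06823 mmol/kg
pCO2 = [CO2*]/KH = 6.823×10^-5 / 4.266×10^-2 = 1600 μatm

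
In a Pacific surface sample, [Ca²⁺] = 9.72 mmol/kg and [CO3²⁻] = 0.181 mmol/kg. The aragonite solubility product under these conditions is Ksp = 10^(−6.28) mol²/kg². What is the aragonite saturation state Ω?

Ksp = 10^(−6.28) = 5.248×10^-7
Ω = [Ca²⁺][CO3²⁻]/Ksp = (9.72×10^-3)(0.181×10^-3) / 5.248×10^-7 = 3.35

Ω = 3.35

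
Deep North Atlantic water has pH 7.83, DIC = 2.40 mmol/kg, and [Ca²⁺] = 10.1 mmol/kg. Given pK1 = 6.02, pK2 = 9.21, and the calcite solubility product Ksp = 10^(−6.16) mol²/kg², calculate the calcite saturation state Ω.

Ω = 1.38

α₂ = 1 / (1 + [H⁺]/K2 + [H⁺]²/(K1K2)) = 1 / (1 + 10^+1.38 + 10^-0.43)
   = 1 / (1 + 23.988 + 0.37154) = 1/25.360 = 0.03943
[CO3²⁻] = α₂ × DIC = 0.03943 × 2.40 = 0.09464 mmol/kg
Ksp = 10^(−6.16) = 6.918×10^-7
Ω = [Ca²⁺][CO3²⁻]/Ksp = (10.1×10^-3)(9.464×10^-5) / 6.918×10^-7 = 1.38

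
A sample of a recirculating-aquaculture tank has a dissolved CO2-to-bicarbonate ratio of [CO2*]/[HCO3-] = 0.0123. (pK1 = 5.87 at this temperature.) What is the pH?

From K1 = [H⁺][HCO3-]/[CO2*]:  pH = pK1 − log₁₀([CO2*]/[HCO3-])
log₁₀(0.0123) = -1.910
pH = 5.87 − (-1.910) = 7.78

pH = 7.78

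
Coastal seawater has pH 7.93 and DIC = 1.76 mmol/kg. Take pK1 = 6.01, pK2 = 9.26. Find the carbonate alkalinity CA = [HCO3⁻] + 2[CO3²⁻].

CA = [HCO3⁻] + 2[CO3²⁻] = (α₁ + 2α₂)·DIC
At pH 7.93: [H⁺]/K1 = 10^-1.92 = 0.012023, K2/[H⁺] = 10^-1.33 = 0.046774
α₁ = 1/(1 + 0.012023 + 0.046774) = 1/1.0588 = 0.9445; α₂ = α₁·K2/[H⁺] = 0.04418
α₁ + 2α₂ = 1.0328
CA = 1.0328 × 1.76 = 1.82 mmol/kg

CA = 1.82 mmol/kg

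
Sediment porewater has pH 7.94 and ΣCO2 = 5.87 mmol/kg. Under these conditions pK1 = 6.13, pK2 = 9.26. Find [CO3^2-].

α₂ = 1 / (1 + [H⁺]/K2 + [H⁺]²/(K1K2)) = 1 / (1 + 10^+1.32 + 10^-0.49)
   = 1 / (1 + 20.893 + 0.32359) = 1/22.217 = 0.04501
[CO3²⁻] = α₂ × DIC = 0.04501 × 5.87 = 0.264 mmol/kg

[CO3²⁻] = 0.264 mmol/kg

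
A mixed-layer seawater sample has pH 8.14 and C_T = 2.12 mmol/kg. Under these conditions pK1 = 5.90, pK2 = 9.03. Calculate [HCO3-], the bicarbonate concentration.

α₁ = 1 / (1 + [H⁺]/K1 + K2/[H⁺]) = 1 / (1 + 10^-2.24 + 10^-0.89)
   = 1 / (1 + 0.0057544 + 0.12882) = 1/1.1346 = 0.8814
[HCO3⁻] = α₁ × DIC = 0.8814 × 2.12 = 1.87 mmol/kg

[HCO3⁻] = 1.87 mmol/kg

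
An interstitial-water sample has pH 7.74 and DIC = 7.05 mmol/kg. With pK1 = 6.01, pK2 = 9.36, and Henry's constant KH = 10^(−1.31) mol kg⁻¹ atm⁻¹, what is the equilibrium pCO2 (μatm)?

pCO2 = 2570 μatm

α₀ = 1 / (1 + K1/[H⁺] + K1K2/[H⁺]²) = 1 / (1 + 10^+1.73 + 10^+0.11)
   = 1 / (1 + 53.703 + 1.2882) = 1/55.991 = 0.01786
[CO2*] = α₀ × DIC = 0.01786 × 7.05 = 0.1259 mmol/kg
pCO2 = [CO2*]/KH = 1.259×10^-4 / 4.898×10^-2 = 2570 μatm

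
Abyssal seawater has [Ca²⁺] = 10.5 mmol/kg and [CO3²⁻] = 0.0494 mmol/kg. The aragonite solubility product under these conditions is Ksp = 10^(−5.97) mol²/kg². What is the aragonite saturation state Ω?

Ksp = 10^(−5.97) = 1.072×10^-6
Ω = [Ca²⁺][CO3²⁻]/Ksp = (10.5×10^-3)(0.0494×10^-3) / 1.072×10^-6 = 0.484

Ω = 0.484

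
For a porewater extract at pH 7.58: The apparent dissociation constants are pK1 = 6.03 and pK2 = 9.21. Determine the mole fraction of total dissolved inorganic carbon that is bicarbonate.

α₁ = 1 / (1 + [H⁺]/K1 + K2/[H⁺]) = 1 / (1 + 10^-1.55 + 10^-1.63)
   = 1 / (1 + 0.028184 + 0.023442) = 1/1.0516 = 0.9509

α₁ = 0.951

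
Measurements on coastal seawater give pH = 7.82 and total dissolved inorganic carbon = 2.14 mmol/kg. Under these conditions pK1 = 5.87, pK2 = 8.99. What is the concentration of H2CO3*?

[CO2*] = 0.0223 mmol/kg

α₀ = 1 / (1 + K1/[H⁺] + K1K2/[H⁺]²) = 1 / (1 + 10^+1.95 + 10^+0.78)
   = 1 / (1 + 89.125 + 6.0256) = 1/96.151 = 0.01040
[CO2*] = α₀ × DIC = 0.01040 × 2.14 = 0.0223 mmol/kg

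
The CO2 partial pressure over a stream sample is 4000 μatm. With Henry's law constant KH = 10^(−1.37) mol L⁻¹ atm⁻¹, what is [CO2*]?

[CO2*] = 171 μmol/L

KH = 10^(−1.37) = 4.266×10^-2 mol L⁻¹ atm⁻¹
[CO2*] = KH · pCO2 = 4.266×10^-2 × 4000×10^-6 atm = 1.71×10^-4 mol/L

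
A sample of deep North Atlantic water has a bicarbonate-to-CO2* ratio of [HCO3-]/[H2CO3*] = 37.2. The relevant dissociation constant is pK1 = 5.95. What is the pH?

From K1 = [H⁺][HCO3-]/[H2CO3*]:  pH = pK1 + log₁₀([HCO3-]/[H2CO3*])
log₁₀(37.2) = +1.571
pH = 5.95 + (+1.571) = 7.52

pH = 7.52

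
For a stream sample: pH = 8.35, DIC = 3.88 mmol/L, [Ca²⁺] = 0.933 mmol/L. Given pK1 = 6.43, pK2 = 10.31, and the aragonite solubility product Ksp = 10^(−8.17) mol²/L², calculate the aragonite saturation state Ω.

Ω = 5.74

α₂ = 1 / (1 + [H⁺]/K2 + [H⁺]²/(K1K2)) = 1 / (1 + 10^+1.96 + 10^+0.04)
   = 1 / (1 + 91.201 + 1.0965) = 1/93.298 = 0.01072
[CO3²⁻] = α₂ × DIC = 0.01072 × 3.88 = 0.04159 mmol/L
Ksp = 10^(−8.17) = 6.761×10^-9
Ω = [Ca²⁺][CO3²⁻]/Ksp = (0.933×10^-3)(4.159×10^-5) / 6.761×10^-9 = 5.74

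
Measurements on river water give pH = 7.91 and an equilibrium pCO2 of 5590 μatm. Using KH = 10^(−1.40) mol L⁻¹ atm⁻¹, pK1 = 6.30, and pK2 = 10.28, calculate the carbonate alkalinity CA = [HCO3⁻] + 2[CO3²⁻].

CA = 9.14 mmol/L

[CO2*] = KH · pCO2 = 10^(−1.40) × 5590×10^-6 = 2.225×10^-4 mol/L
α₀ = 1/(1 + K1/[H⁺] + K1K2/[H⁺]²) = 1/(1 + 10^+1.61 + 10^-0.76) = 0.02386
DIC = [CO2*]/α₀ = 2.225×10^-4 / 0.02386 = 9.327 mmol/L
CA = (α₁ + 2α₂)·DIC = (0.9720 + 2×0.004146) × 9.327 = 9.14 mmol/L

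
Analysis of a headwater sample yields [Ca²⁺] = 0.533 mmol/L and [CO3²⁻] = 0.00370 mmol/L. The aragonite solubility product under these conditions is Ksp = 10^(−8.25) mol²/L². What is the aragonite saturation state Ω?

Ksp = 10^(−8.25) = 5.623×10^-9
Ω = [Ca²⁺][CO3²⁻]/Ksp = (0.533×10^-3)(0.00370×10^-3) / 5.623×10^-9 = 0.351

Ω = 0.351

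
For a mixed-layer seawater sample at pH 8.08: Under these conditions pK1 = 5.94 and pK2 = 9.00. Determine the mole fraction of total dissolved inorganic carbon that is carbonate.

α₂ = 1 / (1 + [H⁺]/K2 + [H⁺]²/(K1K2)) = 1 / (1 + 10^+0.92 + 10^-1.22)
   = 1 / (1 + 8.3176 + 0.060256) = 1/9.3779 = 0.1066

α₂ = 0.107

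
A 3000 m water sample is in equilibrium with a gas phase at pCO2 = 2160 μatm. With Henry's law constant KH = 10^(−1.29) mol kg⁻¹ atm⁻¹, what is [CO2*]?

[CO2*] = 111 μmol/kg

KH = 10^(−1.29) = 5.129×10^-2 mol kg⁻¹ atm⁻¹
[CO2*] = KH · pCO2 = 5.129×10^-2 × 2160×10^-6 atm = 1.11×10^-4 mol/kg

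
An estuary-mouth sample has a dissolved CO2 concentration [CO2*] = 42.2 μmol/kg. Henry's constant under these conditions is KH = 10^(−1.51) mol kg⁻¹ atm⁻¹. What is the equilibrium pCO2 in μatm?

KH = 10^(−1.51) = 3.090×10^-2 mol kg⁻¹ atm⁻¹
pCO2 = [CO2*]/KH = 42.2×10^-6 / 3.090×10^-2 = 1.37×10^-3 atm = 1370 μatm

pCO2 = 1370 μatm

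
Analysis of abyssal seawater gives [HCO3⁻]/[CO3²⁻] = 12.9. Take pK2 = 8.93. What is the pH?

pH = 7.82

From K2 = [H⁺][CO3²⁻]/[HCO3⁻]:  pH = pK2 − log₁₀([HCO3⁻]/[CO3²⁻])
log₁₀(12.9) = +1.111
pH = 8.93 − (+1.111) = 7.82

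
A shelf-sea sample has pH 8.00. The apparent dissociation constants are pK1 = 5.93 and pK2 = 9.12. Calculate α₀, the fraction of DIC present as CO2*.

α₀ = 1 / (1 + K1/[H⁺] + K1K2/[H⁺]²) = 1 / (1 + 10^+2.07 + 10^+0.95)
   = 1 / (1 + 117.49 + 8.9125) = 1/127.40 = 0.007849

α₀ = 0.00785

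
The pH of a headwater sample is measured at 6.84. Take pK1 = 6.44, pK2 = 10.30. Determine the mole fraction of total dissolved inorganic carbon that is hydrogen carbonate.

α₁ = 1 / (1 + [H⁺]/K1 + K2/[H⁺]) = 1 / (1 + 10^-0.40 + 10^-3.46)
   = 1 / (1 + 0.39811 + 0.00034674) = 1/1.3985 = 0.7151

α₁ = 0.715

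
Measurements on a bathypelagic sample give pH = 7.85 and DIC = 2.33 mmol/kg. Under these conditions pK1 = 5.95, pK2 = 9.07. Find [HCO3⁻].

[HCO3⁻] = 2.17 mmol/kg

α₁ = 1 / (1 + [H⁺]/K1 + K2/[H⁺]) = 1 / (1 + 10^-1.90 + 10^-1.22)
   = 1 / (1 + 0.012589 + 0.060256) = 1/1.0728 = 0.9321
[HCO3⁻] = α₁ × DIC = 0.9321 × 2.33 = 2.17 mmol/kg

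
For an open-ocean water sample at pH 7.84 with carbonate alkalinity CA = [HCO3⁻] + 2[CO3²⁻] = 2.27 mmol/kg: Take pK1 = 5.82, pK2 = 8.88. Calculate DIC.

CA = [HCO3⁻] + 2[CO3²⁻] = (α₁ + 2α₂)·DIC
At pH 7.84: [H⁺]/K1 = 10^-2.02 = 0.0095499, K2/[H⁺] = 10^-1.04 = 0.091201
α₁ = 1/(1 + 0.0095499 + 0.091201) = 1/1.1008 = 0.9085; α₂ = α₁·K2/[H⁺] = 0.08285
α₁ + 2α₂ = 1.0742
DIC = CA / (α₁ + 2α₂) = 2.27 / 1.0742 = 2.11 mmol/kg

DIC = 2.11 mmol/kg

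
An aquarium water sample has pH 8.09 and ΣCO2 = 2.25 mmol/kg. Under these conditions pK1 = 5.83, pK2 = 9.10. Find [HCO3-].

[HCO3⁻] = 2.04 mmol/kg

α₁ = 1 / (1 + [H⁺]/K1 + K2/[H⁺]) = 1 / (1 + 10^-2.26 + 10^-1.01)
   = 1 / (1 + 0.0054954 + 0.097724) = 1/1.1032 = 0.9064
[HCO3⁻] = α₁ × DIC = 0.9064 × 2.25 = 2.04 mmol/kg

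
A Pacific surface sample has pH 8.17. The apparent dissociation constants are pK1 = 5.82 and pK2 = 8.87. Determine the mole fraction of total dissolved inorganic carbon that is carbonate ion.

α₂ = 0.166

α₂ = 1 / (1 + [H⁺]/K2 + [H⁺]²/(K1K2)) = 1 / (1 + 10^+0.70 + 10^-1.65)
   = 1 / (1 + 5.0119 + 0.022387) = 1/6.0343 = 0.1657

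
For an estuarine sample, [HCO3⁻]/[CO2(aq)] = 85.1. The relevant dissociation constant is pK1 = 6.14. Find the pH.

pH = 8.07

From K1 = [H⁺][HCO3⁻]/[CO2(aq)]:  pH = pK1 + log₁₀([HCO3⁻]/[CO2(aq)])
log₁₀(85.1) = +1.930
pH = 6.14 + (+1.930) = 8.07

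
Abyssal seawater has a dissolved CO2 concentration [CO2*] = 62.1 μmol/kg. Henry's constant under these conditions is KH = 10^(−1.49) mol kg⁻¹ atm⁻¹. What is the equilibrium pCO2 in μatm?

KH = 10^(−1.49) = 3.236×10^-2 mol kg⁻¹ atm⁻¹
pCO2 = [CO2*]/KH = 62.1×10^-6 / 3.236×10^-2 = 1.92×10^-3 atm = 1920 μatm

pCO2 = 1920 μatm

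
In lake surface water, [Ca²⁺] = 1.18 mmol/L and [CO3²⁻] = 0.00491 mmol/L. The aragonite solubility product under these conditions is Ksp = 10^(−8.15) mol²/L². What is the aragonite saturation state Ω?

Ksp = 10^(−8.15) = 7.079×10^-9
Ω = [Ca²⁺][CO3²⁻]/Ksp = (1.18×10^-3)(0.00491×10^-3) / 7.079×10^-9 = 0.818

Ω = 0.818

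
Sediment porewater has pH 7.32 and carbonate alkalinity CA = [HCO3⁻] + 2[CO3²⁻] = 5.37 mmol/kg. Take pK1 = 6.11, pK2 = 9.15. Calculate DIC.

CA = [HCO3⁻] + 2[CO3²⁻] = (α₁ + 2α₂)·DIC
At pH 7.32: [H⁺]/K1 = 10^-1.21 = 0.061660, K2/[H⁺] = 10^-1.83 = 0.014791
α₁ = 1/(1 + 0.061660 + 0.014791) = 1/1.0765 = 0.9290; α₂ = α₁·K2/[H⁺] = 0.01374
α₁ + 2α₂ = 0.9565
DIC = CA / (α₁ + 2α₂) = 5.37 / 0.9565 = 5.61 mmol/kg

DIC = 5.61 mmol/kg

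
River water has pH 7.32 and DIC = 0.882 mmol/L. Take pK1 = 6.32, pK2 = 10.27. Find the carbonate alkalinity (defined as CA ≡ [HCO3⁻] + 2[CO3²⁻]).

CA = 0.803 mmol/L

CA = [HCO3⁻] + 2[CO3²⁻] = (α₁ + 2α₂)·DIC
At pH 7.32: [H⁺]/K1 = 10^-1.00 = 0.10000, K2/[H⁺] = 10^-2.95 = 0.0011220
α₁ = 1/(1 + 0.10000 + 0.0011220) = 1/1.1011 = 0.9082; α₂ = α₁·K2/[H⁺] = 0.001019
α₁ + 2α₂ = 0.9102
CA = 0.9102 × 0.882 = 0.803 mmol/L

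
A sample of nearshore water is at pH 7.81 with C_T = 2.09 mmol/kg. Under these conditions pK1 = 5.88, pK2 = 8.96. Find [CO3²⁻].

α₂ = 1 / (1 + [H⁺]/K2 + [H⁺]²/(K1K2)) = 1 / (1 + 10^+1.15 + 10^-0.78)
   = 1 / (1 + 14.125 + 0.16596) = 1/15.291 = 0.06540
[CO3²⁻] = α₂ × DIC = 0.06540 × 2.09 = 0.137 mmol/kg

[CO3²⁻] = 0.137 mmol/kg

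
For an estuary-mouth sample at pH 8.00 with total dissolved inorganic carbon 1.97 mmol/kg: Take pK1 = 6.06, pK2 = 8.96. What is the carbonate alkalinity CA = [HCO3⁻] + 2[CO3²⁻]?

CA = 2.14 mmol/kg

CA = [HCO3⁻] + 2[CO3²⁻] = (α₁ + 2α₂)·DIC
At pH 8.00: [H⁺]/K1 = 10^-1.94 = 0.011482, K2/[H⁺] = 10^-0.96 = 0.10965
α₁ = 1/(1 + 0.011482 + 0.10965) = 1/1.1211 = 0.8920; α₂ = α₁·K2/[H⁺] = 0.09780
α₁ + 2α₂ = 1.0876
CA = 1.0876 × 1.97 = 2.14 mmol/kg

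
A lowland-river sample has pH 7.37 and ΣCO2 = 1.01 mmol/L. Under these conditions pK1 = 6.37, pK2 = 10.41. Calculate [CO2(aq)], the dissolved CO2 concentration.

[CO2*] = 0.0917 mmol/L

α₀ = 1 / (1 + K1/[H⁺] + K1K2/[H⁺]²) = 1 / (1 + 10^+1.00 + 10^-2.04)
   = 1 / (1 + 10.000 + 0.0091201) = 1/11.009 = 0.09083
[CO2*] = α₀ × DIC = 0.09083 × 1.01 = 0.0917 mmol/L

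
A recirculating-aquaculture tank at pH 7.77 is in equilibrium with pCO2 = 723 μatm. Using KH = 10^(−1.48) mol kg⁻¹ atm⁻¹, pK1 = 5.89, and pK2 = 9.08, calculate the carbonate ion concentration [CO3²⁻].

[CO2*] = KH · pCO2 = 10^(−1.48) × 723×10^-6 = 2.394×10^-5 mol/kg
α₀ = 1/(1 + K1/[H⁺] + K1K2/[H⁺]²) = 1/(1 + 10^+1.88 + 10^+0.57) = 0.01241
DIC = [CO2*]/α₀ = 2.394×10^-5 / 0.01241 = 1.929 mmol/kg
[CO3²⁻] = α₂·DIC; α₂ = 0.04611, so [CO3²⁻] = 0.04611 × 1.929 = 0.0889 mmol/kg

[CO3²⁻] = 0.0889 mmol/kg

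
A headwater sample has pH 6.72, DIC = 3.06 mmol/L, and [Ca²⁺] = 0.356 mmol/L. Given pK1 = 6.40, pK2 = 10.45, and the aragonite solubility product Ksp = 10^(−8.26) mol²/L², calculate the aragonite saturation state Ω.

Ω = 0.0250

α₂ = 1 / (1 + [H⁺]/K2 + [H⁺]²/(K1K2)) = 1 / (1 + 10^+3.73 + 10^+3.41)
   = 1 / (1 + 5370.3 + 2570.4) = 1/7941.7 = 0.0001259
[CO3²⁻] = α₂ × DIC = 0.0001259 × 3.06 = 0.0003853 mmol/L = 0.3853 μmol/L
Ksp = 10^(−8.26) = 5.495×10^-9
Ω = [Ca²⁺][CO3²⁻]/Ksp = (0.356×10^-3)(3.853×10^-7) / 5.495×10^-9 = 0.0250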